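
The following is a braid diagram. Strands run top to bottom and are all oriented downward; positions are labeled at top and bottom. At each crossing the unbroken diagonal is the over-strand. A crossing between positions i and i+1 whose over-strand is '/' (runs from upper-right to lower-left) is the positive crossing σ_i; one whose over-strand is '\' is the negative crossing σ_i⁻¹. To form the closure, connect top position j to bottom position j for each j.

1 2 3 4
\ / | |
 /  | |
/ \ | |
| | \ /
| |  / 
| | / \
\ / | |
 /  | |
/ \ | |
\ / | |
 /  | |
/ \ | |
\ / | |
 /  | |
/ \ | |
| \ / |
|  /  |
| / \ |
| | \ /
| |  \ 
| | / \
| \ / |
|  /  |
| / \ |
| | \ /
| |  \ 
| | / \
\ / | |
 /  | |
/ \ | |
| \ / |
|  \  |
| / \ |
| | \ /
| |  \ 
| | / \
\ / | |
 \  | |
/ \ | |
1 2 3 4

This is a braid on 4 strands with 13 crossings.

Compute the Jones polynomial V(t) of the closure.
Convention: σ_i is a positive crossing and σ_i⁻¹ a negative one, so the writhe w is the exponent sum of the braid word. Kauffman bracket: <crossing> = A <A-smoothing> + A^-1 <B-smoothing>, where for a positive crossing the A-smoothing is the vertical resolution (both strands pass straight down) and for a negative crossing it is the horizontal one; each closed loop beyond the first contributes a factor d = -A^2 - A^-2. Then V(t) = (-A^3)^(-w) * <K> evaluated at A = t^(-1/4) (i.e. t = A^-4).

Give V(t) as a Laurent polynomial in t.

t^7 - 2*t^6 + 3*t^5 - 4*t^4 + 4*t^3 - 4*t^2 + 3*t - 1 + t^-1

Derivation:
Reading the diagram top to bottom ('/'-over between positions i,i+1 = s_i, '\'-over = s_i^-1): braid word = s1 s3 s1 s1 s1 s2 s3^-1 s2 s3^-1 s1 s2^-1 s3^-1 s1^-1.
The presented braid s1 s3 s1 s1 s1 s2 s3^-1 s2 s3^-1 s1 s2^-1 s3^-1 s1^-1 on 4 strands reduces by inverse Markov moves (closure unchanged at each step):
  Deconjugate: the word is γ·β·γ⁻¹ with γ = s1 s3 (prefix) and γ⁻¹ = s3^-1 s1^-1 (suffix); strip both.
Reduced to β = s1 s1 s1 s2 s3^-1 s2 s3^-1 s1 s2^-1 on 4 strands, 9 crossings.
Compute on β:
Braid: s1 s1 s1 s2 s3^-1 s2 s3^-1 s1 s2^-1 on 4 strands, 9 crossings.
Writhe w = (#positive) - (#negative) = 6 - 3 = 3.
Computing the Kauffman bracket via state sum. There are 2^9 = 512 states.
Each crossing splits two ways (0=vertical, 1=horizontal). The state's weight is A^(#A-smoothings - #B-smoothings) * d^(loops - 1).
Tabulate the states by total A-exponent and number of loops L (A-exp: L × count):
  A^9: L=3 ×1
  A^7: L=2 ×7, L=4 ×2
  A^5: L=1 ×12, L=3 ×24
  A^3: L=2 ×66, L=4 ×18
  A^1: L=1 ×35, L=3 ×84, L=5 ×7
  A^-1: L=2 ×73, L=4 ×52, L=6 ×1
  A^-3: L=3 ×68, L=5 ×16
  A^-5: L=4 ×34, L=6 ×2
  A^-7: L=5 ×9
  A^-9: L=6 ×1
Each group contributes A^e * Σ count * d^(L-1):
Powers of d = -A^2 - A^-2: d^2 = A^4 + 2 + A^-4; d^3 = -A^6 - 3*A^2 - 3*A^-2 - A^-6; d^4 = A^8 + 4*A^4 + 6 + 4*A^-4 + A^-8; d^5 = -A^10 - 5*A^6 - 10*A^2 - 10*A^-2 - 5*A^-6 - A^-10.
  A^9 * (d^2) = A^13 + 2*A^9 + A^5
  A^7 * (7*d + 2*d^3) = -2*A^13 - 13*A^9 - 13*A^5 - 2*A
  A^5 * (12 + 24*d^2) = 24*A^9 + 60*A^5 + 24*A
  A^3 * (66*d + 18*d^3) = -18*A^9 - 120*A^5 - 120*A - 18*A^-3
  A^1 * (35 + 84*d^2 + 7*d^4) = 7*A^9 + 112*A^5 + 245*A + 112*A^-3 + 7*A^-7
  A^-1 * (73*d + 52*d^3 + d^5) = -A^9 - 57*A^5 - 239*A - 239*A^-3 - 57*A^-7 - A^-11
  A^-3 * (68*d^2 + 16*d^4) = 16*A^5 + 132*A + 232*A^-3 + 132*A^-7 + 16*A^-11
  A^-5 * (34*d^3 + 2*d^5) = -2*A^5 - 44*A - 122*A^-3 - 122*A^-7 - 44*A^-11 - 2*A^-15
  A^-7 * (9*d^4) = 9*A + 36*A^-3 + 54*A^-7 + 36*A^-11 + 9*A^-15
  A^-9 * (d^5) = -A - 5*A^-3 - 10*A^-7 - 10*A^-11 - 5*A^-15 - A^-19
Summing the groups: <K> = -A^13 + A^9 - 3*A^5 + 4*A - 4*A^-3 + 4*A^-7 - 3*A^-11 + 2*A^-15 - A^-19
Normalise by the writhe: (-A^3)^(-w) = (-A^3)^(-3) = -A^-9, so f(A) = -A^-9 * <K> = A^4 - 1 + 3*A^-4 - 4*A^-8 + 4*A^-12 - 4*A^-16 + 3*A^-20 - 2*A^-24 + A^-28.
Substitute A = t^(-1/4), i.e. A^e → t^(-e/4): V(t) = t^7 - 2*t^6 + 3*t^5 - 4*t^4 + 4*t^3 - 4*t^2 + 3*t - 1 + t^-1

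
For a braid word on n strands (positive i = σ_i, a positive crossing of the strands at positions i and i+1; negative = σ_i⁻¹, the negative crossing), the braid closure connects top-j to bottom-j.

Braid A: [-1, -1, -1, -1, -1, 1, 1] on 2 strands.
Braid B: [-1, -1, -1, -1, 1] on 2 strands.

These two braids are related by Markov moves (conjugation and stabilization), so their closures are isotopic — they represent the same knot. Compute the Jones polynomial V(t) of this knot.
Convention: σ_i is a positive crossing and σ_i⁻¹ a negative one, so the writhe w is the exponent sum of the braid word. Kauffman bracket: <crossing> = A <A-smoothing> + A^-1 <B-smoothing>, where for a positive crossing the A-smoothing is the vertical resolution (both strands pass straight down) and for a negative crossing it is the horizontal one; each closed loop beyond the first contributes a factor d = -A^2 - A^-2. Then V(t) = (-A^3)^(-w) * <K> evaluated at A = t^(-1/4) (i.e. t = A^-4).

Markov-equivalent braids have isotopic closures, hence identical knot invariants. Strip the Markov moves from each word to reach a common short braid β, then compute V(t) once on β.
Braid A: s1^-1 s1^-1 s1^-1 s1^-1 s1^-1 s1 s1 on 2 strands reduces by inverse Markov moves (closure unchanged at each step):
  Deconjugate: the word is γ·β·γ⁻¹ with γ = s1^-1 s1^-1 (prefix) and γ⁻¹ = s1 s1 (suffix); strip both.
Reduced to β = s1^-1 s1^-1 s1^-1 on 2 strands, 3 crossings.
Braid B: s1^-1 s1^-1 s1^-1 s1^-1 s1 on 2 strands reduces by inverse Markov moves (closure unchanged at each step):
  Deconjugate: the word is γ·β·γ⁻¹ with γ = s1^-1 (prefix) and γ⁻¹ = s1 (suffix); strip both.
Reduced to β = s1^-1 s1^-1 s1^-1 on 2 strands, 3 crossings.
Both give the same β = s1^-1 s1^-1 s1^-1 on 2 strands, so one state sum suffices:
Braid: s1^-1 s1^-1 s1^-1 on 2 strands, 3 crossings.
Writhe w = (#positive) - (#negative) = 0 - 3 = -3.
Enumerate smoothing states for the bracket polynomial. There are 2^3 = 8 states.
Smooth each crossing (0=||, 1=⌣⌢); contribution A^(Σ sign_k(1-2s_k)) * d^(L-1).
  state 000: A-exp=-3, loops=2, term = A^-3 * d^1
  state 001: A-exp=-1, loops=1, term = A^-1 * d^0
  state 010: A-exp=-1, loops=1, term = A^-1 * d^0
  state 011: A-exp=+1, loops=2, term = A^1 * d^1
  state 100: A-exp=-1, loops=1, term = A^-1 * d^0
  state 101: A-exp=+1, loops=2, term = A^1 * d^1
  state 110: A-exp=+1, loops=2, term = A^1 * d^1
  state 111: A-exp=+3, loops=3, term = A^3 * d^2
Collect the terms by A-exponent (count of states per loop number):
Powers of d = -A^2 - A^-2: d^2 = A^4 + 2 + A^-4.
  A^3 * (d^2) = A^7 + 2*A^3 + A^-1
  A^1 * (3*d) = -3*A^3 - 3*A^-1
  A^-1 * (3) = 3*A^-1
  A^-3 * (d) = -A^-1 - A^-5
Summing the groups: <K> = A^7 - A^3 - A^-5
Normalise by the writhe: (-A^3)^(-w) = (-A^3)^(3) = -A^9, so f(A) = -A^9 * <K> = -A^16 + A^12 + A^4.
Substitute A = t^(-1/4), i.e. A^e → t^(-e/4): V(t) = t^-1 + t^-3 - t^-4

Answer: t^-1 + t^-3 - t^-4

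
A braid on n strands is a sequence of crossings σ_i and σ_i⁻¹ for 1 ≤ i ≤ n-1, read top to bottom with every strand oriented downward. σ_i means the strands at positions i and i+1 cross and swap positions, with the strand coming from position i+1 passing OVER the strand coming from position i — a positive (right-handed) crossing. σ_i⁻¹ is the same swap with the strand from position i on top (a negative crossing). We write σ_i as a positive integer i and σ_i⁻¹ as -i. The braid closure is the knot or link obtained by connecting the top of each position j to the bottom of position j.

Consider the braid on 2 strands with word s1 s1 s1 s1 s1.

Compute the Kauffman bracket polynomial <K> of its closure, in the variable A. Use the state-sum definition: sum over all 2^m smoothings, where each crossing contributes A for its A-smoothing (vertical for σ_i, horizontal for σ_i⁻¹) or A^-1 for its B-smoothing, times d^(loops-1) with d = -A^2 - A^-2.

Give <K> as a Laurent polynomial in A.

Braid: s1 s1 s1 s1 s1 on 2 strands, 5 crossings.
Writhe w = (#positive) - (#negative) = 5 - 0 = 5.
State-sum expansion of <K>. There are 2^5 = 32 states.
Smooth each crossing (0=||, 1=⌣⌢); contribution A^(Σ sign_k(1-2s_k)) * d^(L-1).
  state 00000: A-exp=+5, loops=2, term = A^5 * d^1
  state 00001: A-exp=+3, loops=1, term = A^3 * d^0
  state 00010: A-exp=+3, loops=1, term = A^3 * d^0
  state 00011: A-exp=+1, loops=2, term = A^1 * d^1
  state 00100: A-exp=+3, loops=1, term = A^3 * d^0
  state 00101: A-exp=+1, loops=2, term = A^1 * d^1
  state 00110: A-exp=+1, loops=2, term = A^1 * d^1
  state 00111: A-exp=-1, loops=3, term = A^-1 * d^2
  state 01000: A-exp=+3, loops=1, term = A^3 * d^0
  state 01001: A-exp=+1, loops=2, term = A^1 * d^1
  state 01010: A-exp=+1, loops=2, term = A^1 * d^1
  state 01011: A-exp=-1, loops=3, term = A^-1 * d^2
  state 01100: A-exp=+1, loops=2, term = A^1 * d^1
  state 01101: A-exp=-1, loops=3, term = A^-1 * d^2
  state 01110: A-exp=-1, loops=3, term = A^-1 * d^2
  state 01111: A-exp=-3, loops=4, term = A^-3 * d^3
  state 10000: A-exp=+3, loops=1, term = A^3 * d^0
  state 10001: A-exp=+1, loops=2, term = A^1 * d^1
  state 10010: A-exp=+1, loops=2, term = A^1 * d^1
  state 10011: A-exp=-1, loops=3, term = A^-1 * d^2
  state 10100: A-exp=+1, loops=2, term = A^1 * d^1
  state 10101: A-exp=-1, loops=3, term = A^-1 * d^2
  state 10110: A-exp=-1, loops=3, term = A^-1 * d^2
  state 10111: A-exp=-3, loops=4, term = A^-3 * d^3
  state 11000: A-exp=+1, loops=2, term = A^1 * d^1
  state 11001: A-exp=-1, loops=3, term = A^-1 * d^2
  state 11010: A-exp=-1, loops=3, term = A^-1 * d^2
  state 11011: A-exp=-3, loops=4, term = A^-3 * d^3
  state 11100: A-exp=-1, loops=3, term = A^-1 * d^2
  state 11101: A-exp=-3, loops=4, term = A^-3 * d^3
  state 11110: A-exp=-3, loops=4, term = A^-3 * d^3
  state 11111: A-exp=-5, loops=5, term = A^-5 * d^4
Collect the terms by A-exponent (count of states per loop number):
Powers of d = -A^2 - A^-2: d^2 = A^4 + 2 + A^-4; d^3 = -A^6 - 3*A^2 - 3*A^-2 - A^-6; d^4 = A^8 + 4*A^4 + 6 + 4*A^-4 + A^-8.
  A^5 * (d) = -A^7 - A^3
  A^3 * (5) = 5*A^3
  A^1 * (10*d) = -10*A^3 - 10*A^-1
  A^-1 * (10*d^2) = 10*A^3 + 20*A^-1 + 10*A^-5
  A^-3 * (5*d^3) = -5*A^3 - 15*A^-1 - 15*A^-5 - 5*A^-9
  A^-5 * (d^4) = A^3 + 4*A^-1 + 6*A^-5 + 4*A^-9 + A^-13
Summing the groups: <K> = -A^7 - A^-1 + A^-5 - A^-9 + A^-13

Answer: -A^7 - A^-1 + A^-5 - A^-9 + A^-13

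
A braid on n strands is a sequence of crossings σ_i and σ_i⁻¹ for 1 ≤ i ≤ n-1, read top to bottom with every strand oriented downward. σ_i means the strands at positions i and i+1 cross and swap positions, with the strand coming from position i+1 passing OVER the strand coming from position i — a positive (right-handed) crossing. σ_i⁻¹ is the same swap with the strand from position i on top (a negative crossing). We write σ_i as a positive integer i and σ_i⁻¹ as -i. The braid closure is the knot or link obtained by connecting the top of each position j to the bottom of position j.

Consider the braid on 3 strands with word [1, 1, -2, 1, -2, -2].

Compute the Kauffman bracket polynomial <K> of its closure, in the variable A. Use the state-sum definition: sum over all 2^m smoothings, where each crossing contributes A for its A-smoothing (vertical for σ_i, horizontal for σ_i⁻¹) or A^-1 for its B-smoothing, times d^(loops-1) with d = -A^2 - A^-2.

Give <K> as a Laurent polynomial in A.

Braid: s1 s1 s2^-1 s1 s2^-1 s2^-1 on 3 strands, 6 crossings.
Writhe w = (#positive) - (#negative) = 3 - 3 = 0.
Computing the Kauffman bracket via state sum. There are 2^6 = 64 states.
For each crossing: s=0 is the vertical smoothing, s=1 horizontal. Crossing k contributes A^(sign_k * (1 - 2*s_k)); loop factor d = -A^2 - A^-2.
Tabulate the states by total A-exponent and number of loops L (A-exp: L × count):
  A^6: L=4 ×1
  A^4: L=3 ×6
  A^2: L=2 ×14, L=4 ×1
  A^0: L=1 ×13, L=3 ×7
  A^-2: L=2 ×14, L=4 ×1
  A^-4: L=3 ×6
  A^-6: L=4 ×1
Each group contributes A^e * Σ count * d^(L-1):
Powers of d = -A^2 - A^-2: d^2 = A^4 + 2 + A^-4; d^3 = -A^6 - 3*A^2 - 3*A^-2 - A^-6.
  A^6 * (d^3) = -A^12 - 3*A^8 - 3*A^4 - 1
  A^4 * (6*d^2) = 6*A^8 + 12*A^4 + 6
  A^2 * (14*d + d^3) = -A^8 - 17*A^4 - 17 - A^-4
  A^0 * (13 + 7*d^2) = 7*A^4 + 27 + 7*A^-4
  A^-2 * (14*d + d^3) = -A^4 - 17 - 17*A^-4 - A^-8
  A^-4 * (6*d^2) = 6 + 12*A^-4 + 6*A^-8
  A^-6 * (d^3) = -1 - 3*A^-4 - 3*A^-8 - A^-12
Summing the groups: <K> = -A^12 + 2*A^8 - 2*A^4 + 3 - 2*A^-4 + 2*A^-8 - A^-12

Answer: -A^12 + 2*A^8 - 2*A^4 + 3 - 2*A^-4 + 2*A^-8 - A^-12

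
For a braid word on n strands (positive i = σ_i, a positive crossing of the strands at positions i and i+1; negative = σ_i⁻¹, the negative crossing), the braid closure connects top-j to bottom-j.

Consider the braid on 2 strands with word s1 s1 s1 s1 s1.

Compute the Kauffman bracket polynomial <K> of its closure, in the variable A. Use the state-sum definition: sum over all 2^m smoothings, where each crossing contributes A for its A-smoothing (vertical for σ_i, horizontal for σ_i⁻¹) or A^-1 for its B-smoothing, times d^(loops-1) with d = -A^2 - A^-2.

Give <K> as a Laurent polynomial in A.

Braid: s1 s1 s1 s1 s1 on 2 strands, 5 crossings.
Writhe w = (#positive) - (#negative) = 5 - 0 = 5.
Computing the Kauffman bracket via state sum. There are 2^5 = 32 states.
Each crossing splits two ways (0=vertical, 1=horizontal). The state's weight is A^(#A-smoothings - #B-smoothings) * d^(loops - 1).
  state 00000: A-exp=+5, loops=2, term = A^5 * d^1
  state 00001: A-exp=+3, loops=1, term = A^3 * d^0
  state 00010: A-exp=+3, loops=1, term = A^3 * d^0
  state 00011: A-exp=+1, loops=2, term = A^1 * d^1
  state 00100: A-exp=+3, loops=1, term = A^3 * d^0
  state 00101: A-exp=+1, loops=2, term = A^1 * d^1
  state 00110: A-exp=+1, loops=2, term = A^1 * d^1
  state 00111: A-exp=-1, loops=3, term = A^-1 * d^2
  state 01000: A-exp=+3, loops=1, term = A^3 * d^0
  state 01001: A-exp=+1, loops=2, term = A^1 * d^1
  state 01010: A-exp=+1, loops=2, term = A^1 * d^1
  state 01011: A-exp=-1, loops=3, term = A^-1 * d^2
  state 01100: A-exp=+1, loops=2, term = A^1 * d^1
  state 01101: A-exp=-1, loops=3, term = A^-1 * d^2
  state 01110: A-exp=-1, loops=3, term = A^-1 * d^2
  state 01111: A-exp=-3, loops=4, term = A^-3 * d^3
  state 10000: A-exp=+3, loops=1, term = A^3 * d^0
  state 10001: A-exp=+1, loops=2, term = A^1 * d^1
  state 10010: A-exp=+1, loops=2, term = A^1 * d^1
  state 10011: A-exp=-1, loops=3, term = A^-1 * d^2
  state 10100: A-exp=+1, loops=2, term = A^1 * d^1
  state 10101: A-exp=-1, loops=3, term = A^-1 * d^2
  state 10110: A-exp=-1, loops=3, term = A^-1 * d^2
  state 10111: A-exp=-3, loops=4, term = A^-3 * d^3
  state 11000: A-exp=+1, loops=2, term = A^1 * d^1
  state 11001: A-exp=-1, loops=3, term = A^-1 * d^2
  state 11010: A-exp=-1, loops=3, term = A^-1 * d^2
  state 11011: A-exp=-3, loops=4, term = A^-3 * d^3
  state 11100: A-exp=-1, loops=3, term = A^-1 * d^2
  state 11101: A-exp=-3, loops=4, term = A^-3 * d^3
  state 11110: A-exp=-3, loops=4, term = A^-3 * d^3
  state 11111: A-exp=-5, loops=5, term = A^-5 * d^4
Collect the terms by A-exponent (count of states per loop number):
Powers of d = -A^2 - A^-2: d^2 = A^4 + 2 + A^-4; d^3 = -A^6 - 3*A^2 - 3*A^-2 - A^-6; d^4 = A^8 + 4*A^4 + 6 + 4*A^-4 + A^-8.
  A^5 * (d) = -A^7 - A^3
  A^3 * (5) = 5*A^3
  A^1 * (10*d) = -10*A^3 - 10*A^-1
  A^-1 * (10*d^2) = 10*A^3 + 20*A^-1 + 10*A^-5
  A^-3 * (5*d^3) = -5*A^3 - 15*A^-1 - 15*A^-5 - 5*A^-9
  A^-5 * (d^4) = A^3 + 4*A^-1 + 6*A^-5 + 4*A^-9 + A^-13
Summing the groups: <K> = -A^7 - A^-1 + A^-5 - A^-9 + A^-13

Answer: -A^7 - A^-1 + A^-5 - A^-9 + A^-13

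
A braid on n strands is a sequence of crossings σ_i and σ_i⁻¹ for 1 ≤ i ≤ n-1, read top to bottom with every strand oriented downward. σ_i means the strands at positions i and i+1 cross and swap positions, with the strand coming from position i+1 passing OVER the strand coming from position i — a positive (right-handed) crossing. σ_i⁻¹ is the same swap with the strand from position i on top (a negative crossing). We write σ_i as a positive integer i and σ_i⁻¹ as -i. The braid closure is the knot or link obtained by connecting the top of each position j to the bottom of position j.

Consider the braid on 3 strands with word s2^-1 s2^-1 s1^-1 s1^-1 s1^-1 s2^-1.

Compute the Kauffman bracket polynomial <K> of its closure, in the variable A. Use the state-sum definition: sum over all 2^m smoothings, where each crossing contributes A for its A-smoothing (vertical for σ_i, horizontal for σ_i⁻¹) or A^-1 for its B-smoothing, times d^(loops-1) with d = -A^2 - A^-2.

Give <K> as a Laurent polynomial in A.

A^14 - 2*A^10 + A^6 - 2*A^2 + 2*A^-2 + A^-10

Derivation:
Braid: s2^-1 s2^-1 s1^-1 s1^-1 s1^-1 s2^-1 on 3 strands, 6 crossings.
Writhe w = (#positive) - (#negative) = 0 - 6 = -6.
Enumerate smoothing states for the bracket polynomial. There are 2^6 = 64 states.
Smooth each crossing (0=||, 1=⌣⌢); contribution A^(Σ sign_k(1-2s_k)) * d^(L-1).
Tabulate the states by total A-exponent and number of loops L (A-exp: L × count):
  A^6: L=5 ×1
  A^4: L=4 ×6
  A^2: L=3 ×15
  A^0: L=2 ×18, L=4 ×2
  A^-2: L=1 ×9, L=3 ×6
  A^-4: L=2 ×6
  A^-6: L=3 ×1
Each group contributes A^e * Σ count * d^(L-1):
Powers of d = -A^2 - A^-2: d^2 = A^4 + 2 + A^-4; d^3 = -A^6 - 3*A^2 - 3*A^-2 - A^-6; d^4 = A^8 + 4*A^4 + 6 + 4*A^-4 + A^-8.
  A^6 * (d^4) = A^14 + 4*A^10 + 6*A^6 + 4*A^2 + A^-2
  A^4 * (6*d^3) = -6*A^10 - 18*A^6 - 18*A^2 - 6*A^-2
  A^2 * (15*d^2) = 15*A^6 + 30*A^2 + 15*A^-2
  A^0 * (18*d + 2*d^3) = -2*A^6 - 24*A^2 - 24*A^-2 - 2*A^-6
  A^-2 * (9 + 6*d^2) = 6*A^2 + 21*A^-2 + 6*A^-6
  A^-4 * (6*d) = -6*A^-2 - 6*A^-6
  A^-6 * (d^2) = A^-2 + 2*A^-6 + A^-10
Summing the groups: <K> = A^14 - 2*A^10 + A^6 - 2*A^2 + 2*A^-2 + A^-10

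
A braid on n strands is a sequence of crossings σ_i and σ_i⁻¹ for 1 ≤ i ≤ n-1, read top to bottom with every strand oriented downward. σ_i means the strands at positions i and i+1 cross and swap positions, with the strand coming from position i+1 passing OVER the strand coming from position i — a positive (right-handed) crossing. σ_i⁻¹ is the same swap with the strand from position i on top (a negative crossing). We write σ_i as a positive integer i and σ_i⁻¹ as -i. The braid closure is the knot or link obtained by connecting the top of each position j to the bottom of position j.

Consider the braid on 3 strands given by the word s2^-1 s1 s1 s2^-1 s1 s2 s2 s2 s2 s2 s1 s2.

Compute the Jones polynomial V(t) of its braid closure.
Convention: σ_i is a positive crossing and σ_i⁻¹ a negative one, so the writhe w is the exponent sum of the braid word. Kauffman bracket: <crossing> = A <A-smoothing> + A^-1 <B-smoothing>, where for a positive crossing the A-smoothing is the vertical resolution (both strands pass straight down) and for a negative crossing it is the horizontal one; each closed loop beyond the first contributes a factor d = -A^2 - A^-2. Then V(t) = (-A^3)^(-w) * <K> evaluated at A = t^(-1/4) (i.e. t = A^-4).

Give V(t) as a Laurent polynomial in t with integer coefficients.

The presented braid s2^-1 s1 s1 s2^-1 s1 s2 s2 s2 s2 s2 s1 s2 on 3 strands reduces by inverse Markov moves (closure unchanged at each step):
  Deconjugate: the word is γ·β·γ⁻¹ with γ = s2^-1 (prefix) and γ⁻¹ = s2 (suffix); strip both.
Reduced to β = s1 s1 s2^-1 s1 s2 s2 s2 s2 s2 s1 on 3 strands, 10 crossings.
Compute on β:
Braid: s1 s1 s2^-1 s1 s2 s2 s2 s2 s2 s1 on 3 strands, 10 crossings.
Writhe w = (#positive) - (#negative) = 9 - 1 = 8.
Enumerate smoothing states for the bracket polynomial. There are 2^10 = 1024 states.
Each crossing splits two ways (0=vertical, 1=horizontal). The state's weight is A^(#A-smoothings - #B-smoothings) * d^(loops - 1).
Tabulate the states by total A-exponent and number of loops L (A-exp: L × count):
  A^10: L=2 ×1
  A^8: L=1 ×4, L=3 ×6
  A^6: L=2 ×35, L=4 ×10
  A^4: L=1 ×35, L=3 ×75, L=5 ×10
  A^2: L=2 ×115, L=4 ×90, L=6 ×5
  A^0: L=3 ×185, L=5 ×66, L=7 ×1
  A^-2: L=4 ×180, L=6 ×30
  A^-4: L=5 ×112, L=7 ×8
  A^-6: L=6 ×44, L=8 ×1
  A^-8: L=7 ×10
  A^-10: L=8 ×1
Each group contributes A^e * Σ count * d^(L-1):
Powers of d = -A^2 - A^-2: d^2 = A^4 + 2 + A^-4; d^3 = -A^6 - 3*A^2 - 3*A^-2 - A^-6; d^4 = A^8 + 4*A^4 + 6 + 4*A^-4 + A^-8; d^5 = -A^10 - 5*A^6 - 10*A^2 - 10*A^-2 - 5*A^-6 - A^-10; d^6 = A^12 + 6*A^8 + 15*A^4 + 20 + 15*A^-4 + 6*A^-8 + A^-12; d^7 = -A^14 - 7*A^10 - 21*A^6 - 35*A^2 - 35*A^-2 - 21*A^-6 - 7*A^-10 - A^-14.
  A^10 * (d) = -A^12 - A^8
  A^8 * (4 + 6*d^2) = 6*A^12 + 16*A^8 + 6*A^4
  A^6 * (35*d + 10*d^3) = -10*A^12 - 65*A^8 - 65*A^4 - 10
  A^4 * (35 + 75*d^2 + 10*d^4) = 10*A^12 + 115*A^8 + 245*A^4 + 115 + 10*A^-4
  A^2 * (115*d + 90*d^3 + 5*d^5) = -5*A^12 - 115*A^8 - 435*A^4 - 435 - 115*A^-4 - 5*A^-8
  A^0 * (185*d^2 + 66*d^4 + d^6) = A^12 + 72*A^8 + 464*A^4 + 786 + 464*A^-4 + 72*A^-8 + A^-12
  A^-2 * (180*d^3 + 30*d^5) = -30*A^8 - 330*A^4 - 840 - 840*A^-4 - 330*A^-8 - 30*A^-12
  A^-4 * (112*d^4 + 8*d^6) = 8*A^8 + 160*A^4 + 568 + 832*A^-4 + 568*A^-8 + 160*A^-12 + 8*A^-16
  A^-6 * (44*d^5 + d^7) = -A^8 - 51*A^4 - 241 - 475*A^-4 - 475*A^-8 - 241*A^-12 - 51*A^-16 - A^-20
  A^-8 * (10*d^6) = 10*A^4 + 60 + 150*A^-4 + 200*A^-8 + 150*A^-12 + 60*A^-16 + 10*A^-20
  A^-10 * (d^7) = -A^4 - 7 - 21*A^-4 - 35*A^-8 - 35*A^-12 - 21*A^-16 - 7*A^-20 - A^-24
Summing the groups: <K> = A^12 - A^8 + 3*A^4 - 4 + 5*A^-4 - 5*A^-8 + 5*A^-12 - 4*A^-16 + 2*A^-20 - A^-24
Normalise by the writhe: (-A^3)^(-w) = (-A^3)^(-8) = A^-24, so f(A) = A^-24 * <K> = A^-12 - A^-16 + 3*A^-20 - 4*A^-24 + 5*A^-28 - 5*A^-32 + 5*A^-36 - 4*A^-40 + 2*A^-44 - A^-48.
Substitute A = t^(-1/4), i.e. A^e → t^(-e/4): V(t) = -t^12 + 2*t^11 - 4*t^10 + 5*t^9 - 5*t^8 + 5*t^7 - 4*t^6 + 3*t^5 - t^4 + t^3

Answer: -t^12 + 2*t^11 - 4*t^10 + 5*t^9 - 5*t^8 + 5*t^7 - 4*t^6 + 3*t^5 - t^4 + t^3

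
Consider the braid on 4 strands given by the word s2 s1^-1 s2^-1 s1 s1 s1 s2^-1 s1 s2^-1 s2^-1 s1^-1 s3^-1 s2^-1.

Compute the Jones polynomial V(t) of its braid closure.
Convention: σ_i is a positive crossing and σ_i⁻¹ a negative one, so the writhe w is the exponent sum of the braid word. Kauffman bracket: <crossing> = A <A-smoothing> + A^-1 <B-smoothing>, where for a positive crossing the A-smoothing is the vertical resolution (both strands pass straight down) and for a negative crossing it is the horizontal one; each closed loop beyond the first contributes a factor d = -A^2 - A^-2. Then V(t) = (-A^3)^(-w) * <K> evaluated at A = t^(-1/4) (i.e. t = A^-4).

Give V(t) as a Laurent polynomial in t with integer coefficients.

The presented braid s2 s1^-1 s2^-1 s1 s1 s1 s2^-1 s1 s2^-1 s2^-1 s1^-1 s3^-1 s2^-1 on 4 strands reduces by inverse Markov moves (closure unchanged at each step):
  Deconjugate: the word is γ·β·γ⁻¹ with γ = s2 (prefix) and γ⁻¹ = s2^-1 (suffix); strip both.
  Destabilize: the word has the form β·s3^-1 where s3^-1 occurs only as the final letter (β ∈ B_3); drop it and the last strand → 3 strands.
Reduced to β = s1^-1 s2^-1 s1 s1 s1 s2^-1 s1 s2^-1 s2^-1 s1^-1 on 3 strands, 10 crossings.
Compute on β:
Braid: s1^-1 s2^-1 s1 s1 s1 s2^-1 s1 s2^-1 s2^-1 s1^-1 on 3 strands, 10 crossings.
Writhe w = (#positive) - (#negative) = 4 - 6 = -2.
Computing the Kauffman bracket via state sum. There are 2^10 = 1024 states.
Smooth each crossing (0=||, 1=⌣⌢); contribution A^(Σ sign_k(1-2s_k)) * d^(L-1).
Tabulate the states by total A-exponent and number of loops L (A-exp: L × count):
  A^10: L=5 ×1
  A^8: L=4 ×10
  A^6: L=3 ×38, L=5 ×7
  A^4: L=2 ×67, L=4 ×49, L=6 ×4
  A^2: L=1 ×46, L=3 ×130, L=5 ×33, L=7 ×1
  A^0: L=2 ×131, L=4 ×110, L=6 ×11
  A^-2: L=1 ×25, L=3 ×133, L=5 ×51, L=7 ×1
  A^-4: L=2 ×37, L=4 ×72, L=6 ×11
  A^-6: L=3 ×25, L=5 ×19, L=7 ×1
  A^-8: L=4 ×8, L=6 ×2
  A^-10: L=5 ×1
Each group contributes A^e * Σ count * d^(L-1):
Powers of d = -A^2 - A^-2: d^2 = A^4 + 2 + A^-4; d^3 = -A^6 - 3*A^2 - 3*A^-2 - A^-6; d^4 = A^8 + 4*A^4 + 6 + 4*A^-4 + A^-8; d^5 = -A^10 - 5*A^6 - 10*A^2 - 10*A^-2 - 5*A^-6 - A^-10; d^6 = A^12 + 6*A^8 + 15*A^4 + 20 + 15*A^-4 + 6*A^-8 + A^-12.
  A^10 * (d^4) = A^18 + 4*A^14 + 6*A^10 + 4*A^6 + A^2
  A^8 * (10*d^3) = -10*A^14 - 30*A^10 - 30*A^6 - 10*A^2
  A^6 * (38*d^2 + 7*d^4) = 7*A^14 + 66*A^10 + 118*A^6 + 66*A^2 + 7*A^-2
  A^4 * (67*d + 49*d^3 + 4*d^5) = -4*A^14 - 69*A^10 - 254*A^6 - 254*A^2 - 69*A^-2 - 4*A^-6
  A^2 * (46 + 130*d^2 + 33*d^4 + d^6) = A^14 + 39*A^10 + 277*A^6 + 524*A^2 + 277*A^-2 + 39*A^-6 + A^-10
  A^0 * (131*d + 110*d^3 + 11*d^5) = -11*A^10 - 165*A^6 - 571*A^2 - 571*A^-2 - 165*A^-6 - 11*A^-10
  A^-2 * (25 + 133*d^2 + 51*d^4 + d^6) = A^10 + 57*A^6 + 352*A^2 + 617*A^-2 + 352*A^-6 + 57*A^-10 + A^-14
  A^-4 * (37*d + 72*d^3 + 11*d^5) = -11*A^6 - 127*A^2 - 363*A^-2 - 363*A^-6 - 127*A^-10 - 11*A^-14
  A^-6 * (25*d^2 + 19*d^4 + d^6) = A^6 + 25*A^2 + 116*A^-2 + 184*A^-6 + 116*A^-10 + 25*A^-14 + A^-18
  A^-8 * (8*d^3 + 2*d^5) = -2*A^2 - 18*A^-2 - 44*A^-6 - 44*A^-10 - 18*A^-14 - 2*A^-18
  A^-10 * (d^4) = A^-2 + 4*A^-6 + 6*A^-10 + 4*A^-14 + A^-18
Summing the groups: <K> = A^18 - 2*A^14 + 2*A^10 - 3*A^6 + 4*A^2 - 3*A^-2 + 3*A^-6 - 2*A^-10 + A^-14
Normalise by the writhe: (-A^3)^(-w) = (-A^3)^(2) = A^6, so f(A) = A^6 * <K> = A^24 - 2*A^20 + 2*A^16 - 3*A^12 + 4*A^8 - 3*A^4 + 3 - 2*A^-4 + A^-8.
Substitute A = t^(-1/4), i.e. A^e → t^(-e/4): V(t) = t^2 - 2*t + 3 - 3*t^-1 + 4*t^-2 - 3*t^-3 + 2*t^-4 - 2*t^-5 + t^-6

Answer: t^2 - 2*t + 3 - 3*t^-1 + 4*t^-2 - 3*t^-3 + 2*t^-4 - 2*t^-5 + t^-6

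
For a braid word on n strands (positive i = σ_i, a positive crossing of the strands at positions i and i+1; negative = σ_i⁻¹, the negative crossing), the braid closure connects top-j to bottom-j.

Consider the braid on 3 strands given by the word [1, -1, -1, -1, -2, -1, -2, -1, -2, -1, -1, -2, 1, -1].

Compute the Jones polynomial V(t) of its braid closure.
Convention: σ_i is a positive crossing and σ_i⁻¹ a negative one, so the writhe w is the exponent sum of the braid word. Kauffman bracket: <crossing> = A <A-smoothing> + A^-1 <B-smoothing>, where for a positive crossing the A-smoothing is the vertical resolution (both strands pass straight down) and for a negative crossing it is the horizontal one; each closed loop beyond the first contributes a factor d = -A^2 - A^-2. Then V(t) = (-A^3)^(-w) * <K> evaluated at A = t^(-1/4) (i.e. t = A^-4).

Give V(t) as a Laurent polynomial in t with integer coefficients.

t^-4 + t^-6 - t^-10

Derivation:
The presented braid s1 s1^-1 s1^-1 s1^-1 s2^-1 s1^-1 s2^-1 s1^-1 s2^-1 s1^-1 s1^-1 s2^-1 s1 s1^-1 on 3 strands reduces by inverse Markov moves (closure unchanged at each step):
  Deconjugate: the word is γ·β·γ⁻¹ with γ = s1 s1^-1 (prefix) and γ⁻¹ = s1 s1^-1 (suffix); strip both.
Reduced to β = s1^-1 s1^-1 s2^-1 s1^-1 s2^-1 s1^-1 s2^-1 s1^-1 s1^-1 s2^-1 on 3 strands, 10 crossings.
Compute on β:
Braid: s1^-1 s1^-1 s2^-1 s1^-1 s2^-1 s1^-1 s2^-1 s1^-1 s1^-1 s2^-1 on 3 strands, 10 crossings.
Writhe w = (#positive) - (#negative) = 0 - 10 = -10.
Computing the Kauffman bracket via state sum. There are 2^10 = 1024 states.
For each crossing: s=0 is the vertical smoothing, s=1 horizontal. Crossing k contributes A^(sign_k * (1 - 2*s_k)); loop factor d = -A^2 - A^-2.
Tabulate the states by total A-exponent and number of loops L (A-exp: L × count):
  A^10: L=3 ×1
  A^8: L=2 ×4, L=4 ×6
  A^6: L=1 ×4, L=3 ×30, L=5 ×11
  A^4: L=2 ×48, L=4 ×65, L=6 ×7
  A^2: L=1 ×24, L=3 ×140, L=5 ×45, L=7 ×1
  A^0: L=2 ×129, L=4 ×117, L=6 ×6
  A^-2: L=1 ×43, L=3 ×151, L=5 ×16
  A^-4: L=2 ×96, L=4 ×24
  A^-6: L=1 ×24, L=3 ×21
  A^-8: L=2 ×10
  A^-10: L=3 ×1
Each group contributes A^e * Σ count * d^(L-1):
Powers of d = -A^2 - A^-2: d^2 = A^4 + 2 + A^-4; d^3 = -A^6 - 3*A^2 - 3*A^-2 - A^-6; d^4 = A^8 + 4*A^4 + 6 + 4*A^-4 + A^-8; d^5 = -A^10 - 5*A^6 - 10*A^2 - 10*A^-2 - 5*A^-6 - A^-10; d^6 = A^12 + 6*A^8 + 15*A^4 + 20 + 15*A^-4 + 6*A^-8 + A^-12.
  A^10 * (d^2) = A^14 + 2*A^10 + A^6
  A^8 * (4*d + 6*d^3) = -6*A^14 - 22*A^10 - 22*A^6 - 6*A^2
  A^6 * (4 + 30*d^2 + 11*d^4) = 11*A^14 + 74*A^10 + 130*A^6 + 74*A^2 + 11*A^-2
  A^4 * (48*d + 65*d^3 + 7*d^5) = -7*A^14 - 100*A^10 - 313*A^6 - 313*A^2 - 100*A^-2 - 7*A^-6
  A^2 * (24 + 140*d^2 + 45*d^4 + d^6) = A^14 + 51*A^10 + 335*A^6 + 594*A^2 + 335*A^-2 + 51*A^-6 + A^-10
  A^0 * (129*d + 117*d^3 + 6*d^5) = -6*A^10 - 147*A^6 - 540*A^2 - 540*A^-2 - 147*A^-6 - 6*A^-10
  A^-2 * (43 + 151*d^2 + 16*d^4) = 16*A^6 + 215*A^2 + 441*A^-2 + 215*A^-6 + 16*A^-10
  A^-4 * (96*d + 24*d^3) = -24*A^2 - 168*A^-2 - 168*A^-6 - 24*A^-10
  A^-6 * (24 + 21*d^2) = 21*A^-2 + 66*A^-6 + 21*A^-10
  A^-8 * (10*d) = -10*A^-6 - 10*A^-10
  A^-10 * (d^2) = A^-6 + 2*A^-10 + A^-14
Summing the groups: <K> = -A^10 + A^-6 + A^-14
Normalise by the writhe: (-A^3)^(-w) = (-A^3)^(10) = A^30, so f(A) = A^30 * <K> = -A^40 + A^24 + A^16.
Substitute A = t^(-1/4), i.e. A^e → t^(-e/4): V(t) = t^-4 + t^-6 - t^-10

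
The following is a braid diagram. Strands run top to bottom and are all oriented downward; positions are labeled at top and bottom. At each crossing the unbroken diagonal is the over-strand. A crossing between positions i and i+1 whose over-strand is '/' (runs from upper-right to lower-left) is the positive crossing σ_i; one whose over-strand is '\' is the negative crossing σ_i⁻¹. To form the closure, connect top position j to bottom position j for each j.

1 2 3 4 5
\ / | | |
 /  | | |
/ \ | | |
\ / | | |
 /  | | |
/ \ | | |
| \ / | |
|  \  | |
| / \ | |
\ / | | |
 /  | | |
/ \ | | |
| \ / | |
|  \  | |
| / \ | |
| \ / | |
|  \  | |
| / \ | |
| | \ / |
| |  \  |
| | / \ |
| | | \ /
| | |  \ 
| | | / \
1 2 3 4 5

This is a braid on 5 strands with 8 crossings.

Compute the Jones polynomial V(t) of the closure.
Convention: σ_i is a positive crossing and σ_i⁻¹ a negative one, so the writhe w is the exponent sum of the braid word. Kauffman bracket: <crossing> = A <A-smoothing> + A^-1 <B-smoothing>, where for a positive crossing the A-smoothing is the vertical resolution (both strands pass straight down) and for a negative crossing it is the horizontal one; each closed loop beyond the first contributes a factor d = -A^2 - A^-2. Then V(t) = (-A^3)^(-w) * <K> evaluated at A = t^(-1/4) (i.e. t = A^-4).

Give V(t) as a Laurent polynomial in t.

-t^3 + 2*t^2 - 2*t + 3 - 2*t^-1 + 2*t^-2 - t^-3

Derivation:
Reading the diagram top to bottom ('/'-over between positions i,i+1 = s_i, '\'-over = s_i^-1): braid word = s1 s1 s2^-1 s1 s2^-1 s2^-1 s3^-1 s4^-1.
The presented braid s1 s1 s2^-1 s1 s2^-1 s2^-1 s3^-1 s4^-1 on 5 strands reduces by inverse Markov moves (closure unchanged at each step):
  Destabilize: the word has the form β·s4^-1 where s4^-1 occurs only as the final letter (β ∈ B_4); drop it and the last strand → 4 strands.
  Destabilize: the word has the form β·s3^-1 where s3^-1 occurs only as the final letter (β ∈ B_3); drop it and the last strand → 3 strands.
Reduced to β = s1 s1 s2^-1 s1 s2^-1 s2^-1 on 3 strands, 6 crossings.
Compute on β:
Braid: s1 s1 s2^-1 s1 s2^-1 s2^-1 on 3 strands, 6 crossings.
Writhe w = (#positive) - (#negative) = 3 - 3 = 0.
State-sum expansion of <K>. There are 2^6 = 64 states.
Each crossing splits two ways (0=vertical, 1=horizontal). The state's weight is A^(#A-smoothings - #B-smoothings) * d^(loops - 1).
Tabulate the states by total A-exponent and number of loops L (A-exp: L × count):
  A^6: L=4 ×1
  A^4: L=3 ×6
  A^2: L=2 ×14, L=4 ×1
  A^0: L=1 ×13, L=3 ×7
  A^-2: L=2 ×14, L=4 ×1
  A^-4: L=3 ×6
  A^-6: L=4 ×1
Each group contributes A^e * Σ count * d^(L-1):
Powers of d = -A^2 - A^-2: d^2 = A^4 + 2 + A^-4; d^3 = -A^6 - 3*A^2 - 3*A^-2 - A^-6.
  A^6 * (d^3) = -A^12 - 3*A^8 - 3*A^4 - 1
  A^4 * (6*d^2) = 6*A^8 + 12*A^4 + 6
  A^2 * (14*d + d^3) = -A^8 - 17*A^4 - 17 - A^-4
  A^0 * (13 + 7*d^2) = 7*A^4 + 27 + 7*A^-4
  A^-2 * (14*d + d^3) = -A^4 - 17 - 17*A^-4 - A^-8
  A^-4 * (6*d^2) = 6 + 12*A^-4 + 6*A^-8
  A^-6 * (d^3) = -1 - 3*A^-4 - 3*A^-8 - A^-12
Summing the groups: <K> = -A^12 + 2*A^8 - 2*A^4 + 3 - 2*A^-4 + 2*A^-8 - A^-12
Normalise by the writhe: (-A^3)^(-w) = (-A^3)^(0) = 1, so f(A) = 1 * <K> = -A^12 + 2*A^8 - 2*A^4 + 3 - 2*A^-4 + 2*A^-8 - A^-12.
Substitute A = t^(-1/4), i.e. A^e → t^(-e/4): V(t) = -t^3 + 2*t^2 - 2*t + 3 - 2*t^-1 + 2*t^-2 - t^-3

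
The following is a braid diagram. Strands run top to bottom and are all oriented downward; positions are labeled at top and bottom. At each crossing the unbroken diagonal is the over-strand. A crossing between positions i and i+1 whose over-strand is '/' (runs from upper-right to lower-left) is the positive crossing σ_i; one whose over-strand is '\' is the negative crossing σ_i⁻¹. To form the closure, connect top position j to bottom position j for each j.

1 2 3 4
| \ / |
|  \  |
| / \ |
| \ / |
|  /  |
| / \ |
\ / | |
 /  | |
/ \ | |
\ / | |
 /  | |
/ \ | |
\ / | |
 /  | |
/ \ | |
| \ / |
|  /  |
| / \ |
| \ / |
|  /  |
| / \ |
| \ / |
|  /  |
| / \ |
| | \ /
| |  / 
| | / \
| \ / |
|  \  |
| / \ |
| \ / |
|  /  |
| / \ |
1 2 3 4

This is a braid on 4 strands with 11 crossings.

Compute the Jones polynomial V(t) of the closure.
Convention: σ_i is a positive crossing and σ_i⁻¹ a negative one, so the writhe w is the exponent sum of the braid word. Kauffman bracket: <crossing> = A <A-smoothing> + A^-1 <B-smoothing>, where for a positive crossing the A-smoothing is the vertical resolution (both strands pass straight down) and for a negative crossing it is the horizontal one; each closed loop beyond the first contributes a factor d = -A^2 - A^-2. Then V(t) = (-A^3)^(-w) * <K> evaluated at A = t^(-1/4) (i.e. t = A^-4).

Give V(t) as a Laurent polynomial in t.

Reading the diagram top to bottom ('/'-over between positions i,i+1 = s_i, '\'-over = s_i^-1): braid word = s2^-1 s2 s1 s1 s1 s2 s2 s2 s3 s2^-1 s2.
The presented braid s2^-1 s2 s1 s1 s1 s2 s2 s2 s3 s2^-1 s2 on 4 strands reduces by inverse Markov moves (closure unchanged at each step):
  Deconjugate: the word is γ·β·γ⁻¹ with γ = s2^-1 s2 (prefix) and γ⁻¹ = s2^-1 s2 (suffix); strip both.
  Destabilize: the word has the form β·s3 where s3 occurs only as the final letter (β ∈ B_3); drop it and the last strand → 3 strands.
Reduced to β = s1 s1 s1 s2 s2 s2 on 3 strands, 6 crossings.
Compute on β:
Braid: s1 s1 s1 s2 s2 s2 on 3 strands, 6 crossings.
Writhe w = (#positive) - (#negative) = 6 - 0 = 6.
Enumerate smoothing states for the bracket polynomial. There are 2^6 = 64 states.
For each crossing: s=0 is the vertical smoothing, s=1 horizontal. Crossing k contributes A^(sign_k * (1 - 2*s_k)); loop factor d = -A^2 - A^-2.
Tabulate the states by total A-exponent and number of loops L (A-exp: L × count):
  A^6: L=3 ×1
  A^4: L=2 ×6
  A^2: L=1 ×9, L=3 ×6
  A^0: L=2 ×18, L=4 ×2
  A^-2: L=3 ×15
  A^-4: L=4 ×6
  A^-6: L=5 ×1
Each group contributes A^e * Σ count * d^(L-1):
Powers of d = -A^2 - A^-2: d^2 = A^4 + 2 + A^-4; d^3 = -A^6 - 3*A^2 - 3*A^-2 - A^-6; d^4 = A^8 + 4*A^4 + 6 + 4*A^-4 + A^-8.
  A^6 * (d^2) = A^10 + 2*A^6 + A^2
  A^4 * (6*d) = -6*A^6 - 6*A^2
  A^2 * (9 + 6*d^2) = 6*A^6 + 21*A^2 + 6*A^-2
  A^0 * (18*d + 2*d^3) = -2*A^6 - 24*A^2 - 24*A^-2 - 2*A^-6
  A^-2 * (15*d^2) = 15*A^2 + 30*A^-2 + 15*A^-6
  A^-4 * (6*d^3) = -6*A^2 - 18*A^-2 - 18*A^-6 - 6*A^-10
  A^-6 * (d^4) = A^2 + 4*A^-2 + 6*A^-6 + 4*A^-10 + A^-14
Summing the groups: <K> = A^10 + 2*A^2 - 2*A^-2 + A^-6 - 2*A^-10 + A^-14
Normalise by the writhe: (-A^3)^(-w) = (-A^3)^(-6) = A^-18, so f(A) = A^-18 * <K> = A^-8 + 2*A^-16 - 2*A^-20 + A^-24 - 2*A^-28 + A^-32.
Substitute A = t^(-1/4), i.e. A^e → t^(-e/4): V(t) = t^8 - 2*t^7 + t^6 - 2*t^5 + 2*t^4 + t^2

Answer: t^8 - 2*t^7 + t^6 - 2*t^5 + 2*t^4 + t^2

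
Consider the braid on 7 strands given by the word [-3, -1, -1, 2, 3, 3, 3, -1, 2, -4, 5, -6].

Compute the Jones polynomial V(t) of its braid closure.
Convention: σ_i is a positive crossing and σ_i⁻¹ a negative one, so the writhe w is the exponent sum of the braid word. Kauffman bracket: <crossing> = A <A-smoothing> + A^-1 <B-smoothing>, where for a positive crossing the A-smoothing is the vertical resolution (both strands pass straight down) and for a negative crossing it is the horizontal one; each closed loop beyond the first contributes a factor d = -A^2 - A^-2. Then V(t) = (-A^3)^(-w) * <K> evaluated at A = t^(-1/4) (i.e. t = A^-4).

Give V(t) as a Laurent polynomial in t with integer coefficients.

-t^5 + 2*t^4 - 3*t^3 + 4*t^2 - 4*t + 5 - 3*t^-1 + 2*t^-2 - t^-3

Derivation:
The presented braid s3^-1 s1^-1 s1^-1 s2 s3 s3 s3 s1^-1 s2 s4^-1 s5 s6^-1 on 7 strands reduces by inverse Markov moves (closure unchanged at each step):
  Destabilize: the word has the form β·s6^-1 where s6^-1 occurs only as the final letter (β ∈ B_6); drop it and the last strand → 6 strands.
  Destabilize: the word has the form β·s5 where s5 occurs only as the final letter (β ∈ B_5); drop it and the last strand → 5 strands.
  Destabilize: the word has the form β·s4^-1 where s4^-1 occurs only as the final letter (β ∈ B_4); drop it and the last strand → 4 strands.
Reduced to β = s3^-1 s1^-1 s1^-1 s2 s3 s3 s3 s1^-1 s2 on 4 strands, 9 crossings.
Compute on β:
Braid: s3^-1 s1^-1 s1^-1 s2 s3 s3 s3 s1^-1 s2 on 4 strands, 9 crossings.
Writhe w = (#positive) - (#negative) = 5 - 4 = 1.
State-sum expansion of <K>. There are 2^9 = 512 states.
For each crossing: s=0 is the vertical smoothing, s=1 horizontal. Crossing k contributes A^(sign_k * (1 - 2*s_k)); loop factor d = -A^2 - A^-2.
Tabulate the states by total A-exponent and number of loops L (A-exp: L × count):
  A^9: L=4 ×1
  A^7: L=3 ×5, L=5 ×4
  A^5: L=2 ×10, L=4 ×23, L=6 ×3
  A^3: L=1 ×8, L=3 ×57, L=5 ×18, L=7 ×1
  A^1: L=2 ×70, L=4 ×50, L=6 ×6
  A^-1: L=1 ×33, L=3 ×75, L=5 ×18
  A^-3: L=2 ×51, L=4 ×32, L=6 ×1
  A^-5: L=3 ×32, L=5 ×4
  A^-7: L=4 ×9
  A^-9: L=5 ×1
Each group contributes A^e * Σ count * d^(L-1):
Powers of d = -A^2 - A^-2: d^2 = A^4 + 2 + A^-4; d^3 = -A^6 - 3*A^2 - 3*A^-2 - A^-6; d^4 = A^8 + 4*A^4 + 6 + 4*A^-4 + A^-8; d^5 = -A^10 - 5*A^6 - 10*A^2 - 10*A^-2 - 5*A^-6 - A^-10; d^6 = A^12 + 6*A^8 + 15*A^4 + 20 + 15*A^-4 + 6*A^-8 + A^-12.
  A^9 * (d^3) = -A^15 - 3*A^11 - 3*A^7 - A^3
  A^7 * (5*d^2 + 4*d^4) = 4*A^15 + 21*A^11 + 34*A^7 + 21*A^3 + 4*A^-1
  A^5 * (10*d + 23*d^3 + 3*d^5) = -3*A^15 - 38*A^11 - 109*A^7 - 109*A^3 - 38*A^-1 - 3*A^-5
  A^3 * (8 + 57*d^2 + 18*d^4 + d^6) = A^15 + 24*A^11 + 144*A^7 + 250*A^3 + 144*A^-1 + 24*A^-5 + A^-9
  A^1 * (70*d + 50*d^3 + 6*d^5) = -6*A^11 - 80*A^7 - 280*A^3 - 280*A^-1 - 80*A^-5 - 6*A^-9
  A^-1 * (33 + 75*d^2 + 18*d^4) = 18*A^7 + 147*A^3 + 291*A^-1 + 147*A^-5 + 18*A^-9
  A^-3 * (51*d + 32*d^3 + d^5) = -A^7 - 37*A^3 - 157*A^-1 - 157*A^-5 - 37*A^-9 - A^-13
  A^-5 * (32*d^2 + 4*d^4) = 4*A^3 + 48*A^-1 + 88*A^-5 + 48*A^-9 + 4*A^-13
  A^-7 * (9*d^3) = -9*A^-1 - 27*A^-5 - 27*A^-9 - 9*A^-13
  A^-9 * (d^4) = A^-1 + 4*A^-5 + 6*A^-9 + 4*A^-13 + A^-17
Summing the groups: <K> = A^15 - 2*A^11 + 3*A^7 - 5*A^3 + 4*A^-1 - 4*A^-5 + 3*A^-9 - 2*A^-13 + A^-17
Normalise by the writhe: (-A^3)^(-w) = (-A^3)^(-1) = -A^-3, so f(A) = -A^-3 * <K> = -A^12 + 2*A^8 - 3*A^4 + 5 - 4*A^-4 + 4*A^-8 - 3*A^-12 + 2*A^-16 - A^-20.
Substitute A = t^(-1/4), i.e. A^e → t^(-e/4): V(t) = -t^5 + 2*t^4 - 3*t^3 + 4*t^2 - 4*t + 5 - 3*t^-1 + 2*t^-2 - t^-3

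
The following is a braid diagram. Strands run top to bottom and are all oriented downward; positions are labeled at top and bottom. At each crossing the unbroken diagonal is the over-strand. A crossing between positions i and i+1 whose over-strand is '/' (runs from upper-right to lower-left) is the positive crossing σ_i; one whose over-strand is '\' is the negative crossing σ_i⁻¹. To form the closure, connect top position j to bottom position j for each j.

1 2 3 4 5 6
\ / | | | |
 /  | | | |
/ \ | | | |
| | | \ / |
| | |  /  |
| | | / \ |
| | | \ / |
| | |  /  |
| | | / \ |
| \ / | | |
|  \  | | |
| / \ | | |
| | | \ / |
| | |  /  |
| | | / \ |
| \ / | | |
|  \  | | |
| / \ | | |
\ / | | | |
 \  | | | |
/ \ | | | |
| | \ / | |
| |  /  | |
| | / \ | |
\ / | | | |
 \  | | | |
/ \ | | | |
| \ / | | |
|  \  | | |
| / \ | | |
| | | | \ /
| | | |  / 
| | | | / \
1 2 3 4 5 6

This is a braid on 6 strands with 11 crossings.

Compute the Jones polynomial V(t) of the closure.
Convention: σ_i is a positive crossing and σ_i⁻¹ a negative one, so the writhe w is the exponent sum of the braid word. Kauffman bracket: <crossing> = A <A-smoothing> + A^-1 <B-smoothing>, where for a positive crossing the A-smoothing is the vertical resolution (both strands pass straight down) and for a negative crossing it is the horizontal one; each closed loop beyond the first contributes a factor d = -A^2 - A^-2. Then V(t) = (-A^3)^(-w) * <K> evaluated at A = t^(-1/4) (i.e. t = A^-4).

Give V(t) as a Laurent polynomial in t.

Reading the diagram top to bottom ('/'-over between positions i,i+1 = s_i, '\'-over = s_i^-1): braid word = s1 s4 s4 s2^-1 s4 s2^-1 s1^-1 s3 s1^-1 s2^-1 s5.
The presented braid s1 s4 s4 s2^-1 s4 s2^-1 s1^-1 s3 s1^-1 s2^-1 s5 on 6 strands reduces by inverse Markov moves (closure unchanged at each step):
  Destabilize: the word has the form β·s5 where s5 occurs only as the final letter (β ∈ B_5); drop it and the last strand → 5 strands.
Reduced to β = s1 s4 s4 s2^-1 s4 s2^-1 s1^-1 s3 s1^-1 s2^-1 on 5 strands, 10 crossings.
Compute on β:
Braid: s1 s4 s4 s2^-1 s4 s2^-1 s1^-1 s3 s1^-1 s2^-1 on 5 strands, 10 crossings.
Writhe w = (#positive) - (#negative) = 5 - 5 = 0.
Computing the Kauffman bracket via state sum. There are 2^10 = 1024 states.
For each crossing: s=0 is the vertical smoothing, s=1 horizontal. Crossing k contributes A^(sign_k * (1 - 2*s_k)); loop factor d = -A^2 - A^-2.
Tabulate the states by total A-exponent and number of loops L (A-exp: L × count):
  A^10: L=6 ×1
  A^8: L=5 ×10
  A^6: L=4 ×40, L=6 ×5
  A^4: L=3 ×80, L=5 ×39, L=7 ×1
  A^2: L=2 ×79, L=4 ×117, L=6 ×14
  A^0: L=1 ×30, L=3 ×158, L=5 ×62, L=7 ×2
  A^-2: L=2 ×84, L=4 ×111, L=6 ×15
  A^-4: L=1 ×9, L=3 ×74, L=5 ×36, L=7 ×1
  A^-6: L=2 ×12, L=4 ×29, L=6 ×4
  A^-8: L=3 ×6, L=5 ×4
  A^-10: L=4 ×1
Each group contributes A^e * Σ count * d^(L-1):
Powers of d = -A^2 - A^-2: d^2 = A^4 + 2 + A^-4; d^3 = -A^6 - 3*A^2 - 3*A^-2 - A^-6; d^4 = A^8 + 4*A^4 + 6 + 4*A^-4 + A^-8; d^5 = -A^10 - 5*A^6 - 10*A^2 - 10*A^-2 - 5*A^-6 - A^-10; d^6 = A^12 + 6*A^8 + 15*A^4 + 20 + 15*A^-4 + 6*A^-8 + A^-12.
  A^10 * (d^5) = -A^20 - 5*A^16 - 10*A^12 - 10*A^8 - 5*A^4 - 1
  A^8 * (10*d^4) = 10*A^16 + 40*A^12 + 60*A^8 + 40*A^4 + 10
  A^6 * (40*d^3 + 5*d^5) = -5*A^16 - 65*A^12 - 170*A^8 - 170*A^4 - 65 - 5*A^-4
  A^4 * (80*d^2 + 39*d^4 + d^6) = A^16 + 45*A^12 + 251*A^8 + 414*A^4 + 251 + 45*A^-4 + A^-8
  A^2 * (79*d + 117*d^3 + 14*d^5) = -14*A^12 - 187*A^8 - 570*A^4 - 570 - 187*A^-4 - 14*A^-8
  A^0 * (30 + 158*d^2 + 62*d^4 + 2*d^6) = 2*A^12 + 74*A^8 + 436*A^4 + 758 + 436*A^-4 + 74*A^-8 + 2*A^-12
  A^-2 * (84*d + 111*d^3 + 15*d^5) = -15*A^8 - 186*A^4 - 567 - 567*A^-4 - 186*A^-8 - 15*A^-12
  A^-4 * (9 + 74*d^2 + 36*d^4 + d^6) = A^8 + 42*A^4 + 233 + 393*A^-4 + 233*A^-8 + 42*A^-12 + A^-16
  A^-6 * (12*d + 29*d^3 + 4*d^5) = -4*A^4 - 49 - 139*A^-4 - 139*A^-8 - 49*A^-12 - 4*A^-16
  A^-8 * (6*d^2 + 4*d^4) = 4 + 22*A^-4 + 36*A^-8 + 22*A^-12 + 4*A^-16
  A^-10 * (d^3) = -A^-4 - 3*A^-8 - 3*A^-12 - A^-16
Summing the groups: <K> = -A^20 + A^16 - 2*A^12 + 4*A^8 - 3*A^4 + 4 - 3*A^-4 + 2*A^-8 - A^-12
Normalise by the writhe: (-A^3)^(-w) = (-A^3)^(0) = 1, so f(A) = 1 * <K> = -A^20 + A^16 - 2*A^12 + 4*A^8 - 3*A^4 + 4 - 3*A^-4 + 2*A^-8 - A^-12.
Substitute A = t^(-1/4), i.e. A^e → t^(-e/4): V(t) = -t^3 + 2*t^2 - 3*t + 4 - 3*t^-1 + 4*t^-2 - 2*t^-3 + t^-4 - t^-5

Answer: -t^3 + 2*t^2 - 3*t + 4 - 3*t^-1 + 4*t^-2 - 2*t^-3 + t^-4 - t^-5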